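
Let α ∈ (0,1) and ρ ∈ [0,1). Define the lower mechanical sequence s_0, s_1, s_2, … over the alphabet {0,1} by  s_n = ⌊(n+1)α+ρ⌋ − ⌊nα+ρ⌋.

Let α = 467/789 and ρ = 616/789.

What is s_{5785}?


(n+1)α + ρ = (5786·467 + 616) / 789 = 2702678/789
nα + ρ     = (5785·467 + 616) / 789 = 2702211/789
⌊2702678/789⌋ = 3425,  ⌊2702211/789⌋ = 3424
s_{5785} = 3425 − 3424 = 1

1


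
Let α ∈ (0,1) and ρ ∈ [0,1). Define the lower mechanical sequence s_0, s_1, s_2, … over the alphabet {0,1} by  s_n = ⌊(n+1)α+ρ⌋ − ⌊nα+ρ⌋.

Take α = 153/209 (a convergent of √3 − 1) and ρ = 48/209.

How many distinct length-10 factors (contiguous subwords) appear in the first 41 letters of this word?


t_n = ⌊(n·153+48)/209⌋ for n = 0 … 41:
  n=0…9: ⌊48/209⌋=0 ⌊201/209⌋=0 ⌊354/209⌋=1 ⌊507/209⌋=2 ⌊660/209⌋=3 ⌊813/209⌋=3 ⌊966/209⌋=4 ⌊1119/209⌋=5 ⌊1272/209⌋=6 ⌊1425/209⌋=6
  n=10…19: ⌊1578/209⌋=7 ⌊1731/209⌋=8 ⌊1884/209⌋=9 ⌊2037/209⌋=9 ⌊2190/209⌋=10 ⌊2343/209⌋=11 ⌊2496/209⌋=11 ⌊2649/209⌋=12 ⌊2802/209⌋=13 ⌊2955/209⌋=14
  n=20…29: ⌊3108/209⌋=14 ⌊3261/209⌋=15 ⌊3414/209⌋=16 ⌊3567/209⌋=17 ⌊3720/209⌋=17 ⌊3873/209⌋=18 ⌊4026/209⌋=19 ⌊4179/209⌋=19 ⌊4332/209⌋=20 ⌊4485/209⌋=21
  n=30…39: ⌊4638/209⌋=22 ⌊4791/209⌋=22 ⌊4944/209⌋=23 ⌊5097/209⌋=24 ⌊5250/209⌋=25 ⌊5403/209⌋=25 ⌊5556/209⌋=26 ⌊5709/209⌋=27 ⌊5862/209⌋=28 ⌊6015/209⌋=28
  n=40…41: ⌊6168/209⌋=29 ⌊6321/209⌋=30
s_n = t_(n+1) − t_n for n = 0 … 40 gives
prefix = 01110111011101101110111011011101110111011
slide a length-10 window over [0..9] … [31..40] (32 windows); first occurrence of each distinct factor:
  [  0..  9] 0111011101
  [  1.. 10] 1110111011
  [  2.. 11] 1101110111
  [  3.. 12] 1011101110
  [  6.. 15] 1101110110
  [  7.. 16] 1011101101
  [  8.. 17] 0111011011
  [  9.. 18] 1110110111
  [ 10.. 19] 1101101110
  [ 11.. 20] 1011011101
  [ 12.. 21] 0110111011
  (the other 21 windows repeat one of these)
distinct factors: {0110111011, 0111011011, 0111011101, 1011011101, 1011101101, 1011101110, 1101101110, 1101110110, 1101110111, 1110110111, 1110111011}
count = 11  (Sturmian bound for length 10 is 11)

11


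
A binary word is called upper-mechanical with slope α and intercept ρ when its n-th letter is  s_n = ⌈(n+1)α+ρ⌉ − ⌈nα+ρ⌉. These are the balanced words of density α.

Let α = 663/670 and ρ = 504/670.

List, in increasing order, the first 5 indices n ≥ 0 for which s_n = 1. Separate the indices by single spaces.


n=0: ⌈1167/670⌉−⌈504/670⌉ = 2−1 = 1  ← one
n=1: ⌈1830/670⌉−⌈1167/670⌉ = 3−2 = 1  ← one
n=2: ⌈2493/670⌉−⌈1830/670⌉ = 4−3 = 1  ← one
n=3: ⌈3156/670⌉−⌈2493/670⌉ = 5−4 = 1  ← one
n=4: ⌈3819/670⌉−⌈3156/670⌉ = 6−5 = 1  ← one
positions of the first 5 ones: 0 1 2 3 4

0 1 2 3 4


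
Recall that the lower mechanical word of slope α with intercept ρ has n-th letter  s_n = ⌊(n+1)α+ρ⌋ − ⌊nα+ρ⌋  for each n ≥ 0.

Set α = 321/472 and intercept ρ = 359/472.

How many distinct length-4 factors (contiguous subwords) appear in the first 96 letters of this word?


t_n = ⌊(n·321+359)/472⌋ for n = 0 … 96:
  n=0…9: ⌊359/472⌋=0 ⌊680/472⌋=1 ⌊1001/472⌋=2 ⌊1322/472⌋=2 ⌊1643/472⌋=3 ⌊1964/472⌋=4 ⌊2285/472⌋=4 ⌊2606/472⌋=5 ⌊2927/472⌋=6 ⌊3248/472⌋=6
  n=10…19: ⌊3569/472⌋=7 ⌊3890/472⌋=8 ⌊4211/472⌋=8 ⌊4532/472⌋=9 ⌊4853/472⌋=10 ⌊5174/472⌋=10 ⌊5495/472⌋=11 ⌊5816/472⌋=12 ⌊6137/472⌋=13 ⌊6458/472⌋=13
  n=20…29: ⌊6779/472⌋=14 ⌊7100/472⌋=15 ⌊7421/472⌋=15 ⌊7742/472⌋=16 ⌊8063/472⌋=17 ⌊8384/472⌋=17 ⌊8705/472⌋=18 ⌊9026/472⌋=19 ⌊9347/472⌋=19 ⌊9668/472⌋=20
  n=30…39: ⌊9989/472⌋=21 ⌊10310/472⌋=21 ⌊10631/472⌋=22 ⌊10952/472⌋=23 ⌊11273/472⌋=23 ⌊11594/472⌋=24 ⌊11915/472⌋=25 ⌊12236/472⌋=25 ⌊12557/472⌋=26 ⌊12878/472⌋=27
  n=40…49: ⌊13199/472⌋=27 ⌊13520/472⌋=28 ⌊13841/472⌋=29 ⌊14162/472⌋=30 ⌊14483/472⌋=30 ⌊14804/472⌋=31 ⌊15125/472⌋=32 ⌊15446/472⌋=32 ⌊15767/472⌋=33 ⌊16088/472⌋=34
  n=50…59: ⌊16409/472⌋=34 ⌊16730/472⌋=35 ⌊17051/472⌋=36 ⌊17372/472⌋=36 ⌊17693/472⌋=37 ⌊18014/472⌋=38 ⌊18335/472⌋=38 ⌊18656/472⌋=39 ⌊18977/472⌋=40 ⌊19298/472⌋=40
  n=60…69: ⌊19619/472⌋=41 ⌊19940/472⌋=42 ⌊20261/472⌋=42 ⌊20582/472⌋=43 ⌊20903/472⌋=44 ⌊21224/472⌋=44 ⌊21545/472⌋=45 ⌊21866/472⌋=46 ⌊22187/472⌋=47 ⌊22508/472⌋=47
  n=70…79: ⌊22829/472⌋=48 ⌊23150/472⌋=49 ⌊23471/472⌋=49 ⌊23792/472⌋=50 ⌊24113/472⌋=51 ⌊24434/472⌋=51 ⌊24755/472⌋=52 ⌊25076/472⌋=53 ⌊25397/472⌋=53 ⌊25718/472⌋=54
  n=80…89: ⌊26039/472⌋=55 ⌊26360/472⌋=55 ⌊26681/472⌋=56 ⌊27002/472⌋=57 ⌊27323/472⌋=57 ⌊27644/472⌋=58 ⌊27965/472⌋=59 ⌊28286/472⌋=59 ⌊28607/472⌋=60 ⌊28928/472⌋=61
  n=90…96: ⌊29249/472⌋=61 ⌊29570/472⌋=62 ⌊29891/472⌋=63 ⌊30212/472⌋=64 ⌊30533/472⌋=64 ⌊30854/472⌋=65 ⌊31175/472⌋=66
s_n = t_(n+1) − t_n for n = 0 … 95 gives
prefix = 110110110110110111011011011011011011011011101101101101101101101101110110110110110110110110111011
slide a length-4 window over [0..3] … [92..95] (93 windows); first occurrence of each distinct factor:
  [  0..  3] 1101
  [  1..  4] 1011
  [  2..  5] 0110
  [ 14.. 17] 0111
  [ 15.. 18] 1110
  (the other 88 windows repeat one of these)
distinct factors: {0110, 0111, 1011, 1101, 1110}
count = 5  (Sturmian bound for length 4 is 5)

5


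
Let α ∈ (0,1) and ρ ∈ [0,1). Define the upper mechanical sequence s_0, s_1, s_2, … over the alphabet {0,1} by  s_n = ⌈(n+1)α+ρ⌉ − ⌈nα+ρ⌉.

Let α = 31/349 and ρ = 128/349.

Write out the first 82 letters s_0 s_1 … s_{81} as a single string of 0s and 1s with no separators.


n=0: ⌈(1·31+128)/349⌉ − ⌈(0·31+128)/349⌉ = ⌈159/349⌉ − ⌈128/349⌉ = 1 − 1 = 0
n=1: ⌈(2·31+128)/349⌉ − ⌈(1·31+128)/349⌉ = ⌈190/349⌉ − ⌈159/349⌉ = 1 − 1 = 0
n=2: ⌈(3·31+128)/349⌉ − ⌈(2·31+128)/349⌉ = ⌈221/349⌉ − ⌈190/349⌉ = 1 − 1 = 0
n=3: ⌈(4·31+128)/349⌉ − ⌈(3·31+128)/349⌉ = ⌈252/349⌉ − ⌈221/349⌉ = 1 − 1 = 0
n=4: ⌈(5·31+128)/349⌉ − ⌈(4·31+128)/349⌉ = ⌈283/349⌉ − ⌈252/349⌉ = 1 − 1 = 0
n=5: ⌈(6·31+128)/349⌉ − ⌈(5·31+128)/349⌉ = ⌈314/349⌉ − ⌈283/349⌉ = 1 − 1 = 0
n=6: ⌈(7·31+128)/349⌉ − ⌈(6·31+128)/349⌉ = ⌈345/349⌉ − ⌈314/349⌉ = 1 − 1 = 0
n=7: ⌈(8·31+128)/349⌉ − ⌈(7·31+128)/349⌉ = ⌈376/349⌉ − ⌈345/349⌉ = 2 − 1 = 1
n=8: ⌈(9·31+128)/349⌉ − ⌈(8·31+128)/349⌉ = ⌈407/349⌉ − ⌈376/349⌉ = 2 − 2 = 0
n=9: ⌈(10·31+128)/349⌉ − ⌈(9·31+128)/349⌉ = ⌈438/349⌉ − ⌈407/349⌉ = 2 − 2 = 0
n=10: ⌈(11·31+128)/349⌉ − ⌈(10·31+128)/349⌉ = ⌈469/349⌉ − ⌈438/349⌉ = 2 − 2 = 0
n=11: ⌈(12·31+128)/349⌉ − ⌈(11·31+128)/349⌉ = ⌈500/349⌉ − ⌈469/349⌉ = 2 − 2 = 0
n=12: ⌈(13·31+128)/349⌉ − ⌈(12·31+128)/349⌉ = ⌈531/349⌉ − ⌈500/349⌉ = 2 − 2 = 0
n=13: ⌈(14·31+128)/349⌉ − ⌈(13·31+128)/349⌉ = ⌈562/349⌉ − ⌈531/349⌉ = 2 − 2 = 0
n=14: ⌈(15·31+128)/349⌉ − ⌈(14·31+128)/349⌉ = ⌈593/349⌉ − ⌈562/349⌉ = 2 − 2 = 0
n=15: ⌈(16·31+128)/349⌉ − ⌈(15·31+128)/349⌉ = ⌈624/349⌉ − ⌈593/349⌉ = 2 − 2 = 0
n=16: ⌈(17·31+128)/349⌉ − ⌈(16·31+128)/349⌉ = ⌈655/349⌉ − ⌈624/349⌉ = 2 − 2 = 0
n=17: ⌈(18·31+128)/349⌉ − ⌈(17·31+128)/349⌉ = ⌈686/349⌉ − ⌈655/349⌉ = 2 − 2 = 0
n=18: ⌈(19·31+128)/349⌉ − ⌈(18·31+128)/349⌉ = ⌈717/349⌉ − ⌈686/349⌉ = 3 − 2 = 1
n=19: ⌈(20·31+128)/349⌉ − ⌈(19·31+128)/349⌉ = ⌈748/349⌉ − ⌈717/349⌉ = 3 − 3 = 0
n=20: ⌈(21·31+128)/349⌉ − ⌈(20·31+128)/349⌉ = ⌈779/349⌉ − ⌈748/349⌉ = 3 − 3 = 0
n=21: ⌈(22·31+128)/349⌉ − ⌈(21·31+128)/349⌉ = ⌈810/349⌉ − ⌈779/349⌉ = 3 − 3 = 0
n=22: ⌈(23·31+128)/349⌉ − ⌈(22·31+128)/349⌉ = ⌈841/349⌉ − ⌈810/349⌉ = 3 − 3 = 0
n=23: ⌈(24·31+128)/349⌉ − ⌈(23·31+128)/349⌉ = ⌈872/349⌉ − ⌈841/349⌉ = 3 − 3 = 0
n=24: ⌈(25·31+128)/349⌉ − ⌈(24·31+128)/349⌉ = ⌈903/349⌉ − ⌈872/349⌉ = 3 − 3 = 0
n=25: ⌈(26·31+128)/349⌉ − ⌈(25·31+128)/349⌉ = ⌈934/349⌉ − ⌈903/349⌉ = 3 − 3 = 0
n=26: ⌈(27·31+128)/349⌉ − ⌈(26·31+128)/349⌉ = ⌈965/349⌉ − ⌈934/349⌉ = 3 − 3 = 0
n=27: ⌈(28·31+128)/349⌉ − ⌈(27·31+128)/349⌉ = ⌈996/349⌉ − ⌈965/349⌉ = 3 − 3 = 0
n=28: ⌈(29·31+128)/349⌉ − ⌈(28·31+128)/349⌉ = ⌈1027/349⌉ − ⌈996/349⌉ = 3 − 3 = 0
n=29: ⌈(30·31+128)/349⌉ − ⌈(29·31+128)/349⌉ = ⌈1058/349⌉ − ⌈1027/349⌉ = 4 − 3 = 1
n=30: ⌈(31·31+128)/349⌉ − ⌈(30·31+128)/349⌉ = ⌈1089/349⌉ − ⌈1058/349⌉ = 4 − 4 = 0
n=31: ⌈(32·31+128)/349⌉ − ⌈(31·31+128)/349⌉ = ⌈1120/349⌉ − ⌈1089/349⌉ = 4 − 4 = 0
n=32: ⌈(33·31+128)/349⌉ − ⌈(32·31+128)/349⌉ = ⌈1151/349⌉ − ⌈1120/349⌉ = 4 − 4 = 0
n=33: ⌈(34·31+128)/349⌉ − ⌈(33·31+128)/349⌉ = ⌈1182/349⌉ − ⌈1151/349⌉ = 4 − 4 = 0
n=34: ⌈(35·31+128)/349⌉ − ⌈(34·31+128)/349⌉ = ⌈1213/349⌉ − ⌈1182/349⌉ = 4 − 4 = 0
n=35: ⌈(36·31+128)/349⌉ − ⌈(35·31+128)/349⌉ = ⌈1244/349⌉ − ⌈1213/349⌉ = 4 − 4 = 0
n=36: ⌈(37·31+128)/349⌉ − ⌈(36·31+128)/349⌉ = ⌈1275/349⌉ − ⌈1244/349⌉ = 4 − 4 = 0
n=37: ⌈(38·31+128)/349⌉ − ⌈(37·31+128)/349⌉ = ⌈1306/349⌉ − ⌈1275/349⌉ = 4 − 4 = 0
n=38: ⌈(39·31+128)/349⌉ − ⌈(38·31+128)/349⌉ = ⌈1337/349⌉ − ⌈1306/349⌉ = 4 − 4 = 0
n=39: ⌈(40·31+128)/349⌉ − ⌈(39·31+128)/349⌉ = ⌈1368/349⌉ − ⌈1337/349⌉ = 4 − 4 = 0
n=40: ⌈(41·31+128)/349⌉ − ⌈(40·31+128)/349⌉ = ⌈1399/349⌉ − ⌈1368/349⌉ = 5 − 4 = 1
n=41: ⌈(42·31+128)/349⌉ − ⌈(41·31+128)/349⌉ = ⌈1430/349⌉ − ⌈1399/349⌉ = 5 − 5 = 0
n=42: ⌈(43·31+128)/349⌉ − ⌈(42·31+128)/349⌉ = ⌈1461/349⌉ − ⌈1430/349⌉ = 5 − 5 = 0
n=43: ⌈(44·31+128)/349⌉ − ⌈(43·31+128)/349⌉ = ⌈1492/349⌉ − ⌈1461/349⌉ = 5 − 5 = 0
n=44: ⌈(45·31+128)/349⌉ − ⌈(44·31+128)/349⌉ = ⌈1523/349⌉ − ⌈1492/349⌉ = 5 − 5 = 0
n=45: ⌈(46·31+128)/349⌉ − ⌈(45·31+128)/349⌉ = ⌈1554/349⌉ − ⌈1523/349⌉ = 5 − 5 = 0
n=46: ⌈(47·31+128)/349⌉ − ⌈(46·31+128)/349⌉ = ⌈1585/349⌉ − ⌈1554/349⌉ = 5 − 5 = 0
n=47: ⌈(48·31+128)/349⌉ − ⌈(47·31+128)/349⌉ = ⌈1616/349⌉ − ⌈1585/349⌉ = 5 − 5 = 0
n=48: ⌈(49·31+128)/349⌉ − ⌈(48·31+128)/349⌉ = ⌈1647/349⌉ − ⌈1616/349⌉ = 5 − 5 = 0
n=49: ⌈(50·31+128)/349⌉ − ⌈(49·31+128)/349⌉ = ⌈1678/349⌉ − ⌈1647/349⌉ = 5 − 5 = 0
n=50: ⌈(51·31+128)/349⌉ − ⌈(50·31+128)/349⌉ = ⌈1709/349⌉ − ⌈1678/349⌉ = 5 − 5 = 0
n=51: ⌈(52·31+128)/349⌉ − ⌈(51·31+128)/349⌉ = ⌈1740/349⌉ − ⌈1709/349⌉ = 5 − 5 = 0
n=52: ⌈(53·31+128)/349⌉ − ⌈(52·31+128)/349⌉ = ⌈1771/349⌉ − ⌈1740/349⌉ = 6 − 5 = 1
n=53: ⌈(54·31+128)/349⌉ − ⌈(53·31+128)/349⌉ = ⌈1802/349⌉ − ⌈1771/349⌉ = 6 − 6 = 0
n=54: ⌈(55·31+128)/349⌉ − ⌈(54·31+128)/349⌉ = ⌈1833/349⌉ − ⌈1802/349⌉ = 6 − 6 = 0
n=55: ⌈(56·31+128)/349⌉ − ⌈(55·31+128)/349⌉ = ⌈1864/349⌉ − ⌈1833/349⌉ = 6 − 6 = 0
n=56: ⌈(57·31+128)/349⌉ − ⌈(56·31+128)/349⌉ = ⌈1895/349⌉ − ⌈1864/349⌉ = 6 − 6 = 0
n=57: ⌈(58·31+128)/349⌉ − ⌈(57·31+128)/349⌉ = ⌈1926/349⌉ − ⌈1895/349⌉ = 6 − 6 = 0
n=58: ⌈(59·31+128)/349⌉ − ⌈(58·31+128)/349⌉ = ⌈1957/349⌉ − ⌈1926/349⌉ = 6 − 6 = 0
n=59: ⌈(60·31+128)/349⌉ − ⌈(59·31+128)/349⌉ = ⌈1988/349⌉ − ⌈1957/349⌉ = 6 − 6 = 0
n=60: ⌈(61·31+128)/349⌉ − ⌈(60·31+128)/349⌉ = ⌈2019/349⌉ − ⌈1988/349⌉ = 6 − 6 = 0
n=61: ⌈(62·31+128)/349⌉ − ⌈(61·31+128)/349⌉ = ⌈2050/349⌉ − ⌈2019/349⌉ = 6 − 6 = 0
n=62: ⌈(63·31+128)/349⌉ − ⌈(62·31+128)/349⌉ = ⌈2081/349⌉ − ⌈2050/349⌉ = 6 − 6 = 0
n=63: ⌈(64·31+128)/349⌉ − ⌈(63·31+128)/349⌉ = ⌈2112/349⌉ − ⌈2081/349⌉ = 7 − 6 = 1
n=64: ⌈(65·31+128)/349⌉ − ⌈(64·31+128)/349⌉ = ⌈2143/349⌉ − ⌈2112/349⌉ = 7 − 7 = 0
n=65: ⌈(66·31+128)/349⌉ − ⌈(65·31+128)/349⌉ = ⌈2174/349⌉ − ⌈2143/349⌉ = 7 − 7 = 0
n=66: ⌈(67·31+128)/349⌉ − ⌈(66·31+128)/349⌉ = ⌈2205/349⌉ − ⌈2174/349⌉ = 7 − 7 = 0
n=67: ⌈(68·31+128)/349⌉ − ⌈(67·31+128)/349⌉ = ⌈2236/349⌉ − ⌈2205/349⌉ = 7 − 7 = 0
n=68: ⌈(69·31+128)/349⌉ − ⌈(68·31+128)/349⌉ = ⌈2267/349⌉ − ⌈2236/349⌉ = 7 − 7 = 0
n=69: ⌈(70·31+128)/349⌉ − ⌈(69·31+128)/349⌉ = ⌈2298/349⌉ − ⌈2267/349⌉ = 7 − 7 = 0
n=70: ⌈(71·31+128)/349⌉ − ⌈(70·31+128)/349⌉ = ⌈2329/349⌉ − ⌈2298/349⌉ = 7 − 7 = 0
n=71: ⌈(72·31+128)/349⌉ − ⌈(71·31+128)/349⌉ = ⌈2360/349⌉ − ⌈2329/349⌉ = 7 − 7 = 0
n=72: ⌈(73·31+128)/349⌉ − ⌈(72·31+128)/349⌉ = ⌈2391/349⌉ − ⌈2360/349⌉ = 7 − 7 = 0
n=73: ⌈(74·31+128)/349⌉ − ⌈(73·31+128)/349⌉ = ⌈2422/349⌉ − ⌈2391/349⌉ = 7 − 7 = 0
n=74: ⌈(75·31+128)/349⌉ − ⌈(74·31+128)/349⌉ = ⌈2453/349⌉ − ⌈2422/349⌉ = 8 − 7 = 1
n=75: ⌈(76·31+128)/349⌉ − ⌈(75·31+128)/349⌉ = ⌈2484/349⌉ − ⌈2453/349⌉ = 8 − 8 = 0
n=76: ⌈(77·31+128)/349⌉ − ⌈(76·31+128)/349⌉ = ⌈2515/349⌉ − ⌈2484/349⌉ = 8 − 8 = 0
n=77: ⌈(78·31+128)/349⌉ − ⌈(77·31+128)/349⌉ = ⌈2546/349⌉ − ⌈2515/349⌉ = 8 − 8 = 0
n=78: ⌈(79·31+128)/349⌉ − ⌈(78·31+128)/349⌉ = ⌈2577/349⌉ − ⌈2546/349⌉ = 8 − 8 = 0
n=79: ⌈(80·31+128)/349⌉ − ⌈(79·31+128)/349⌉ = ⌈2608/349⌉ − ⌈2577/349⌉ = 8 − 8 = 0
n=80: ⌈(81·31+128)/349⌉ − ⌈(80·31+128)/349⌉ = ⌈2639/349⌉ − ⌈2608/349⌉ = 8 − 8 = 0
n=81: ⌈(82·31+128)/349⌉ − ⌈(81·31+128)/349⌉ = ⌈2670/349⌉ − ⌈2639/349⌉ = 8 − 8 = 0

0000000100000000001000000000010000000000100000000000100000000001000000000010000000


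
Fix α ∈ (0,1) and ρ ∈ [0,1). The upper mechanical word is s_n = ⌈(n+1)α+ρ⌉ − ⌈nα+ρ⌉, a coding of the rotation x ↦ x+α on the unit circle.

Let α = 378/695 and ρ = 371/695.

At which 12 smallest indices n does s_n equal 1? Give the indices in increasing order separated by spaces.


n=0: ⌈749/695⌉−⌈371/695⌉ = 2−1 = 1  ← one
n=1: ⌈1127/695⌉−⌈749/695⌉ = 2−2 = 0
n=2: ⌈1505/695⌉−⌈1127/695⌉ = 3−2 = 1  ← one
n=3: ⌈1883/695⌉−⌈1505/695⌉ = 3−3 = 0
n=4: ⌈2261/695⌉−⌈1883/695⌉ = 4−3 = 1  ← one
n=5: ⌈2639/695⌉−⌈2261/695⌉ = 4−4 = 0
n=6: ⌈3017/695⌉−⌈2639/695⌉ = 5−4 = 1  ← one
n=7: ⌈3395/695⌉−⌈3017/695⌉ = 5−5 = 0
n=8: ⌈3773/695⌉−⌈3395/695⌉ = 6−5 = 1  ← one
n=9: ⌈4151/695⌉−⌈3773/695⌉ = 6−6 = 0
n=10: ⌈4529/695⌉−⌈4151/695⌉ = 7−6 = 1  ← one
n=11: ⌈4907/695⌉−⌈4529/695⌉ = 8−7 = 1  ← one
n=12: ⌈5285/695⌉−⌈4907/695⌉ = 8−8 = 0
n=13: ⌈5663/695⌉−⌈5285/695⌉ = 9−8 = 1  ← one
n=14: ⌈6041/695⌉−⌈5663/695⌉ = 9−9 = 0
n=15: ⌈6419/695⌉−⌈6041/695⌉ = 10−9 = 1  ← one
n=16: ⌈6797/695⌉−⌈6419/695⌉ = 10−10 = 0
n=17: ⌈7175/695⌉−⌈6797/695⌉ = 11−10 = 1  ← one
n=18: ⌈7553/695⌉−⌈7175/695⌉ = 11−11 = 0
n=19: ⌈7931/695⌉−⌈7553/695⌉ = 12−11 = 1  ← one
n=20: ⌈8309/695⌉−⌈7931/695⌉ = 12−12 = 0
n=21: ⌈8687/695⌉−⌈8309/695⌉ = 13−12 = 1  ← one
positions of the first 12 ones: 0 2 4 6 8 10 11 13 15 17 19 21

0 2 4 6 8 10 11 13 15 17 19 21


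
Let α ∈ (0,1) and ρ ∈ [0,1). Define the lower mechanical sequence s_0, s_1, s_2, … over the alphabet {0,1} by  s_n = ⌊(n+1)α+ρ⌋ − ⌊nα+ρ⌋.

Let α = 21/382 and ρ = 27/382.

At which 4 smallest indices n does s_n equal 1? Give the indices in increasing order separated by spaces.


n=0: ⌊48/382⌋−⌊27/382⌋ = 0−0 = 0
n=1: ⌊69/382⌋−⌊48/382⌋ = 0−0 = 0
  …
n=16: ⌊384/382⌋−⌊363/382⌋ = 1−0 = 1  ← one
n=17: ⌊405/382⌋−⌊384/382⌋ = 1−1 = 0
n=18: ⌊426/382⌋−⌊405/382⌋ = 1−1 = 0
  …
n=35: ⌊783/382⌋−⌊762/382⌋ = 2−1 = 1  ← one
n=36: ⌊804/382⌋−⌊783/382⌋ = 2−2 = 0
n=37: ⌊825/382⌋−⌊804/382⌋ = 2−2 = 0
  …
n=53: ⌊1161/382⌋−⌊1140/382⌋ = 3−2 = 1  ← one
n=54: ⌊1182/382⌋−⌊1161/382⌋ = 3−3 = 0
n=55: ⌊1203/382⌋−⌊1182/382⌋ = 3−3 = 0
  …
n=71: ⌊1539/382⌋−⌊1518/382⌋ = 4−3 = 1  ← one
positions of the first 4 ones: 16 35 53 71

16 35 53 71


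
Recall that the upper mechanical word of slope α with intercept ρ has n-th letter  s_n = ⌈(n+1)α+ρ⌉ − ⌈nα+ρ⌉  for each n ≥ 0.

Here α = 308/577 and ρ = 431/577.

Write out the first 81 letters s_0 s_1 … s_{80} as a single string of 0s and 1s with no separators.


101010110101010101010110101010101010110101010101010110101010101010110101010101010

n=0: ⌈(1·308+431)/577⌉ − ⌈(0·308+431)/577⌉ = ⌈739/577⌉ − ⌈431/577⌉ = 2 − 1 = 1
n=1: ⌈(2·308+431)/577⌉ − ⌈(1·308+431)/577⌉ = ⌈1047/577⌉ − ⌈739/577⌉ = 2 − 2 = 0
n=2: ⌈(3·308+431)/577⌉ − ⌈(2·308+431)/577⌉ = ⌈1355/577⌉ − ⌈1047/577⌉ = 3 − 2 = 1
n=3: ⌈(4·308+431)/577⌉ − ⌈(3·308+431)/577⌉ = ⌈1663/577⌉ − ⌈1355/577⌉ = 3 − 3 = 0
n=4: ⌈(5·308+431)/577⌉ − ⌈(4·308+431)/577⌉ = ⌈1971/577⌉ − ⌈1663/577⌉ = 4 − 3 = 1
n=5: ⌈(6·308+431)/577⌉ − ⌈(5·308+431)/577⌉ = ⌈2279/577⌉ − ⌈1971/577⌉ = 4 − 4 = 0
n=6: ⌈(7·308+431)/577⌉ − ⌈(6·308+431)/577⌉ = ⌈2587/577⌉ − ⌈2279/577⌉ = 5 − 4 = 1
n=7: ⌈(8·308+431)/577⌉ − ⌈(7·308+431)/577⌉ = ⌈2895/577⌉ − ⌈2587/577⌉ = 6 − 5 = 1
n=8: ⌈(9·308+431)/577⌉ − ⌈(8·308+431)/577⌉ = ⌈3203/577⌉ − ⌈2895/577⌉ = 6 − 6 = 0
n=9: ⌈(10·308+431)/577⌉ − ⌈(9·308+431)/577⌉ = ⌈3511/577⌉ − ⌈3203/577⌉ = 7 − 6 = 1
n=10: ⌈(11·308+431)/577⌉ − ⌈(10·308+431)/577⌉ = ⌈3819/577⌉ − ⌈3511/577⌉ = 7 − 7 = 0
n=11: ⌈(12·308+431)/577⌉ − ⌈(11·308+431)/577⌉ = ⌈4127/577⌉ − ⌈3819/577⌉ = 8 − 7 = 1
n=12: ⌈(13·308+431)/577⌉ − ⌈(12·308+431)/577⌉ = ⌈4435/577⌉ − ⌈4127/577⌉ = 8 − 8 = 0
n=13: ⌈(14·308+431)/577⌉ − ⌈(13·308+431)/577⌉ = ⌈4743/577⌉ − ⌈4435/577⌉ = 9 − 8 = 1
n=14: ⌈(15·308+431)/577⌉ − ⌈(14·308+431)/577⌉ = ⌈5051/577⌉ − ⌈4743/577⌉ = 9 − 9 = 0
n=15: ⌈(16·308+431)/577⌉ − ⌈(15·308+431)/577⌉ = ⌈5359/577⌉ − ⌈5051/577⌉ = 10 − 9 = 1
n=16: ⌈(17·308+431)/577⌉ − ⌈(16·308+431)/577⌉ = ⌈5667/577⌉ − ⌈5359/577⌉ = 10 − 10 = 0
n=17: ⌈(18·308+431)/577⌉ − ⌈(17·308+431)/577⌉ = ⌈5975/577⌉ − ⌈5667/577⌉ = 11 − 10 = 1
n=18: ⌈(19·308+431)/577⌉ − ⌈(18·308+431)/577⌉ = ⌈6283/577⌉ − ⌈5975/577⌉ = 11 − 11 = 0
n=19: ⌈(20·308+431)/577⌉ − ⌈(19·308+431)/577⌉ = ⌈6591/577⌉ − ⌈6283/577⌉ = 12 − 11 = 1
n=20: ⌈(21·308+431)/577⌉ − ⌈(20·308+431)/577⌉ = ⌈6899/577⌉ − ⌈6591/577⌉ = 12 − 12 = 0
n=21: ⌈(22·308+431)/577⌉ − ⌈(21·308+431)/577⌉ = ⌈7207/577⌉ − ⌈6899/577⌉ = 13 − 12 = 1
n=22: ⌈(23·308+431)/577⌉ − ⌈(22·308+431)/577⌉ = ⌈7515/577⌉ − ⌈7207/577⌉ = 14 − 13 = 1
n=23: ⌈(24·308+431)/577⌉ − ⌈(23·308+431)/577⌉ = ⌈7823/577⌉ − ⌈7515/577⌉ = 14 − 14 = 0
n=24: ⌈(25·308+431)/577⌉ − ⌈(24·308+431)/577⌉ = ⌈8131/577⌉ − ⌈7823/577⌉ = 15 − 14 = 1
n=25: ⌈(26·308+431)/577⌉ − ⌈(25·308+431)/577⌉ = ⌈8439/577⌉ − ⌈8131/577⌉ = 15 − 15 = 0
n=26: ⌈(27·308+431)/577⌉ − ⌈(26·308+431)/577⌉ = ⌈8747/577⌉ − ⌈8439/577⌉ = 16 − 15 = 1
n=27: ⌈(28·308+431)/577⌉ − ⌈(27·308+431)/577⌉ = ⌈9055/577⌉ − ⌈8747/577⌉ = 16 − 16 = 0
n=28: ⌈(29·308+431)/577⌉ − ⌈(28·308+431)/577⌉ = ⌈9363/577⌉ − ⌈9055/577⌉ = 17 − 16 = 1
n=29: ⌈(30·308+431)/577⌉ − ⌈(29·308+431)/577⌉ = ⌈9671/577⌉ − ⌈9363/577⌉ = 17 − 17 = 0
n=30: ⌈(31·308+431)/577⌉ − ⌈(30·308+431)/577⌉ = ⌈9979/577⌉ − ⌈9671/577⌉ = 18 − 17 = 1
n=31: ⌈(32·308+431)/577⌉ − ⌈(31·308+431)/577⌉ = ⌈10287/577⌉ − ⌈9979/577⌉ = 18 − 18 = 0
n=32: ⌈(33·308+431)/577⌉ − ⌈(32·308+431)/577⌉ = ⌈10595/577⌉ − ⌈10287/577⌉ = 19 − 18 = 1
n=33: ⌈(34·308+431)/577⌉ − ⌈(33·308+431)/577⌉ = ⌈10903/577⌉ − ⌈10595/577⌉ = 19 − 19 = 0
n=34: ⌈(35·308+431)/577⌉ − ⌈(34·308+431)/577⌉ = ⌈11211/577⌉ − ⌈10903/577⌉ = 20 − 19 = 1
n=35: ⌈(36·308+431)/577⌉ − ⌈(35·308+431)/577⌉ = ⌈11519/577⌉ − ⌈11211/577⌉ = 20 − 20 = 0
n=36: ⌈(37·308+431)/577⌉ − ⌈(36·308+431)/577⌉ = ⌈11827/577⌉ − ⌈11519/577⌉ = 21 − 20 = 1
n=37: ⌈(38·308+431)/577⌉ − ⌈(37·308+431)/577⌉ = ⌈12135/577⌉ − ⌈11827/577⌉ = 22 − 21 = 1
n=38: ⌈(39·308+431)/577⌉ − ⌈(38·308+431)/577⌉ = ⌈12443/577⌉ − ⌈12135/577⌉ = 22 − 22 = 0
n=39: ⌈(40·308+431)/577⌉ − ⌈(39·308+431)/577⌉ = ⌈12751/577⌉ − ⌈12443/577⌉ = 23 − 22 = 1
n=40: ⌈(41·308+431)/577⌉ − ⌈(40·308+431)/577⌉ = ⌈13059/577⌉ − ⌈12751/577⌉ = 23 − 23 = 0
n=41: ⌈(42·308+431)/577⌉ − ⌈(41·308+431)/577⌉ = ⌈13367/577⌉ − ⌈13059/577⌉ = 24 − 23 = 1
n=42: ⌈(43·308+431)/577⌉ − ⌈(42·308+431)/577⌉ = ⌈13675/577⌉ − ⌈13367/577⌉ = 24 − 24 = 0
n=43: ⌈(44·308+431)/577⌉ − ⌈(43·308+431)/577⌉ = ⌈13983/577⌉ − ⌈13675/577⌉ = 25 − 24 = 1
n=44: ⌈(45·308+431)/577⌉ − ⌈(44·308+431)/577⌉ = ⌈14291/577⌉ − ⌈13983/577⌉ = 25 − 25 = 0
n=45: ⌈(46·308+431)/577⌉ − ⌈(45·308+431)/577⌉ = ⌈14599/577⌉ − ⌈14291/577⌉ = 26 − 25 = 1
n=46: ⌈(47·308+431)/577⌉ − ⌈(46·308+431)/577⌉ = ⌈14907/577⌉ − ⌈14599/577⌉ = 26 − 26 = 0
n=47: ⌈(48·308+431)/577⌉ − ⌈(47·308+431)/577⌉ = ⌈15215/577⌉ − ⌈14907/577⌉ = 27 − 26 = 1
n=48: ⌈(49·308+431)/577⌉ − ⌈(48·308+431)/577⌉ = ⌈15523/577⌉ − ⌈15215/577⌉ = 27 − 27 = 0
n=49: ⌈(50·308+431)/577⌉ − ⌈(49·308+431)/577⌉ = ⌈15831/577⌉ − ⌈15523/577⌉ = 28 − 27 = 1
n=50: ⌈(51·308+431)/577⌉ − ⌈(50·308+431)/577⌉ = ⌈16139/577⌉ − ⌈15831/577⌉ = 28 − 28 = 0
n=51: ⌈(52·308+431)/577⌉ − ⌈(51·308+431)/577⌉ = ⌈16447/577⌉ − ⌈16139/577⌉ = 29 − 28 = 1
n=52: ⌈(53·308+431)/577⌉ − ⌈(52·308+431)/577⌉ = ⌈16755/577⌉ − ⌈16447/577⌉ = 30 − 29 = 1
n=53: ⌈(54·308+431)/577⌉ − ⌈(53·308+431)/577⌉ = ⌈17063/577⌉ − ⌈16755/577⌉ = 30 − 30 = 0
n=54: ⌈(55·308+431)/577⌉ − ⌈(54·308+431)/577⌉ = ⌈17371/577⌉ − ⌈17063/577⌉ = 31 − 30 = 1
n=55: ⌈(56·308+431)/577⌉ − ⌈(55·308+431)/577⌉ = ⌈17679/577⌉ − ⌈17371/577⌉ = 31 − 31 = 0
n=56: ⌈(57·308+431)/577⌉ − ⌈(56·308+431)/577⌉ = ⌈17987/577⌉ − ⌈17679/577⌉ = 32 − 31 = 1
n=57: ⌈(58·308+431)/577⌉ − ⌈(57·308+431)/577⌉ = ⌈18295/577⌉ − ⌈17987/577⌉ = 32 − 32 = 0
n=58: ⌈(59·308+431)/577⌉ − ⌈(58·308+431)/577⌉ = ⌈18603/577⌉ − ⌈18295/577⌉ = 33 − 32 = 1
n=59: ⌈(60·308+431)/577⌉ − ⌈(59·308+431)/577⌉ = ⌈18911/577⌉ − ⌈18603/577⌉ = 33 − 33 = 0
n=60: ⌈(61·308+431)/577⌉ − ⌈(60·308+431)/577⌉ = ⌈19219/577⌉ − ⌈18911/577⌉ = 34 − 33 = 1
n=61: ⌈(62·308+431)/577⌉ − ⌈(61·308+431)/577⌉ = ⌈19527/577⌉ − ⌈19219/577⌉ = 34 − 34 = 0
n=62: ⌈(63·308+431)/577⌉ − ⌈(62·308+431)/577⌉ = ⌈19835/577⌉ − ⌈19527/577⌉ = 35 − 34 = 1
n=63: ⌈(64·308+431)/577⌉ − ⌈(63·308+431)/577⌉ = ⌈20143/577⌉ − ⌈19835/577⌉ = 35 − 35 = 0
n=64: ⌈(65·308+431)/577⌉ − ⌈(64·308+431)/577⌉ = ⌈20451/577⌉ − ⌈20143/577⌉ = 36 − 35 = 1
n=65: ⌈(66·308+431)/577⌉ − ⌈(65·308+431)/577⌉ = ⌈20759/577⌉ − ⌈20451/577⌉ = 36 − 36 = 0
n=66: ⌈(67·308+431)/577⌉ − ⌈(66·308+431)/577⌉ = ⌈21067/577⌉ − ⌈20759/577⌉ = 37 − 36 = 1
n=67: ⌈(68·308+431)/577⌉ − ⌈(67·308+431)/577⌉ = ⌈21375/577⌉ − ⌈21067/577⌉ = 38 − 37 = 1
n=68: ⌈(69·308+431)/577⌉ − ⌈(68·308+431)/577⌉ = ⌈21683/577⌉ − ⌈21375/577⌉ = 38 − 38 = 0
n=69: ⌈(70·308+431)/577⌉ − ⌈(69·308+431)/577⌉ = ⌈21991/577⌉ − ⌈21683/577⌉ = 39 − 38 = 1
n=70: ⌈(71·308+431)/577⌉ − ⌈(70·308+431)/577⌉ = ⌈22299/577⌉ − ⌈21991/577⌉ = 39 − 39 = 0
n=71: ⌈(72·308+431)/577⌉ − ⌈(71·308+431)/577⌉ = ⌈22607/577⌉ − ⌈22299/577⌉ = 40 − 39 = 1
n=72: ⌈(73·308+431)/577⌉ − ⌈(72·308+431)/577⌉ = ⌈22915/577⌉ − ⌈22607/577⌉ = 40 − 40 = 0
n=73: ⌈(74·308+431)/577⌉ − ⌈(73·308+431)/577⌉ = ⌈23223/577⌉ − ⌈22915/577⌉ = 41 − 40 = 1
n=74: ⌈(75·308+431)/577⌉ − ⌈(74·308+431)/577⌉ = ⌈23531/577⌉ − ⌈23223/577⌉ = 41 − 41 = 0
n=75: ⌈(76·308+431)/577⌉ − ⌈(75·308+431)/577⌉ = ⌈23839/577⌉ − ⌈23531/577⌉ = 42 − 41 = 1
n=76: ⌈(77·308+431)/577⌉ − ⌈(76·308+431)/577⌉ = ⌈24147/577⌉ − ⌈23839/577⌉ = 42 − 42 = 0
n=77: ⌈(78·308+431)/577⌉ − ⌈(77·308+431)/577⌉ = ⌈24455/577⌉ − ⌈24147/577⌉ = 43 − 42 = 1
n=78: ⌈(79·308+431)/577⌉ − ⌈(78·308+431)/577⌉ = ⌈24763/577⌉ − ⌈24455/577⌉ = 43 − 43 = 0
n=79: ⌈(80·308+431)/577⌉ − ⌈(79·308+431)/577⌉ = ⌈25071/577⌉ − ⌈24763/577⌉ = 44 − 43 = 1
n=80: ⌈(81·308+431)/577⌉ − ⌈(80·308+431)/577⌉ = ⌈25379/577⌉ − ⌈25071/577⌉ = 44 − 44 = 0


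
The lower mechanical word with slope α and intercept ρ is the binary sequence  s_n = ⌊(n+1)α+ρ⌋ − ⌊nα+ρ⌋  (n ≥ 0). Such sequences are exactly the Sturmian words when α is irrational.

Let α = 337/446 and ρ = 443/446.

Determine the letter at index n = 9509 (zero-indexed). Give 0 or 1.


0

(n+1)α + ρ = (9510·337 + 443) / 446 = 3205313/446
nα + ρ     = (9509·337 + 443) / 446 = 3204976/446
⌊3205313/446⌋ = 7186,  ⌊3204976/446⌋ = 7186
s_{9509} = 7186 − 7186 = 0


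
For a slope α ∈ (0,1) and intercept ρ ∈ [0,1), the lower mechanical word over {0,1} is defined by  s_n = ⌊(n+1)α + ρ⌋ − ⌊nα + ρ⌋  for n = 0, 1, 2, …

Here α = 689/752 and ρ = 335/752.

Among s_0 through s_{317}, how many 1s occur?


291

#1s = Σ_{n=0}^{317} s_n = Σ_{n=0}^{317} (⌊(n+1)α+ρ⌋ − ⌊nα+ρ⌋)
the sum telescopes: every ⌊nα+ρ⌋ with 0 < n < 318 appears once with + and once with −, leaving ⌊318α+ρ⌋ − ⌊0·α+ρ⌋
318α + ρ = (318·689 + 335) / 752 = 219437/752
ρ = 335/752
⌊219437/752⌋ = 291,  ⌊335/752⌋ = 0
#1s = 291 − 0 = 291


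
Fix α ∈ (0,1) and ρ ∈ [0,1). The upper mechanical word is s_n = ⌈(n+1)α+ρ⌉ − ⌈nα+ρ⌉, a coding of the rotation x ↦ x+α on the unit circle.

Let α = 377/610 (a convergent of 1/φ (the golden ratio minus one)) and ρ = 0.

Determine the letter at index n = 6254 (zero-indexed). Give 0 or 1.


(n+1)α + ρ = (6255·377) / 610 = 2358135/610
nα + ρ     = (6254·377) / 610 = 2357758/610
⌈2358135/610⌉ = 3866,  ⌈2357758/610⌉ = 3866
s_{6254} = 3866 − 3866 = 0

0


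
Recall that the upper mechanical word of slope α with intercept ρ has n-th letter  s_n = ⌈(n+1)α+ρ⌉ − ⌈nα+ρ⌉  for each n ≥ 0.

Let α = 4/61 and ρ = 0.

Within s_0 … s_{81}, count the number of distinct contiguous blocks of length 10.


t_n = ⌈(n·4)/61⌉ for n = 0 … 82:
  n=0…9: ⌈0/61⌉=0 ⌈4/61⌉=1 ⌈8/61⌉=1 ⌈12/61⌉=1 ⌈16/61⌉=1 ⌈20/61⌉=1 ⌈24/61⌉=1 ⌈28/61⌉=1 ⌈32/61⌉=1 ⌈36/61⌉=1
  n=10…19: ⌈40/61⌉=1 ⌈44/61⌉=1 ⌈48/61⌉=1 ⌈52/61⌉=1 ⌈56/61⌉=1 ⌈60/61⌉=1 ⌈64/61⌉=2 ⌈68/61⌉=2 ⌈72/61⌉=2 ⌈76/61⌉=2
  n=20…29: ⌈80/61⌉=2 ⌈84/61⌉=2 ⌈88/61⌉=2 ⌈92/61⌉=2 ⌈96/61⌉=2 ⌈100/61⌉=2 ⌈104/61⌉=2 ⌈108/61⌉=2 ⌈112/61⌉=2 ⌈116/61⌉=2
  n=30…39: ⌈120/61⌉=2 ⌈124/61⌉=3 ⌈128/61⌉=3 ⌈132/61⌉=3 ⌈136/61⌉=3 ⌈140/61⌉=3 ⌈144/61⌉=3 ⌈148/61⌉=3 ⌈152/61⌉=3 ⌈156/61⌉=3
  n=40…49: ⌈160/61⌉=3 ⌈164/61⌉=3 ⌈168/61⌉=3 ⌈172/61⌉=3 ⌈176/61⌉=3 ⌈180/61⌉=3 ⌈184/61⌉=4 ⌈188/61⌉=4 ⌈192/61⌉=4 ⌈196/61⌉=4
  n=50…59: ⌈200/61⌉=4 ⌈204/61⌉=4 ⌈208/61⌉=4 ⌈212/61⌉=4 ⌈216/61⌉=4 ⌈220/61⌉=4 ⌈224/61⌉=4 ⌈228/61⌉=4 ⌈232/61⌉=4 ⌈236/61⌉=4
  n=60…69: ⌈240/61⌉=4 ⌈244/61⌉=4 ⌈248/61⌉=5 ⌈252/61⌉=5 ⌈256/61⌉=5 ⌈260/61⌉=5 ⌈264/61⌉=5 ⌈268/61⌉=5 ⌈272/61⌉=5 ⌈276/61⌉=5
  n=70…79: ⌈280/61⌉=5 ⌈284/61⌉=5 ⌈288/61⌉=5 ⌈292/61⌉=5 ⌈296/61⌉=5 ⌈300/61⌉=5 ⌈304/61⌉=5 ⌈308/61⌉=6 ⌈312/61⌉=6 ⌈316/61⌉=6
  n=80…82: ⌈320/61⌉=6 ⌈324/61⌉=6 ⌈328/61⌉=6
s_n = t_(n+1) − t_n for n = 0 … 81 gives
prefix = 1000000000000001000000000000001000000000000001000000000000000100000000000000100000
slide a length-10 window over [0..9] … [72..81] (73 windows); first occurrence of each distinct factor:
  [  0..  9] 1000000000
  [  1.. 10] 0000000000
  [  6.. 15] 0000000001
  [  7.. 16] 0000000010
  [  8.. 17] 0000000100
  [  9.. 18] 0000001000
  [ 10.. 19] 0000010000
  [ 11.. 20] 0000100000
  [ 12.. 21] 0001000000
  [ 13.. 22] 0010000000
  [ 14.. 23] 0100000000
  (the other 62 windows repeat one of these)
distinct factors: {0000000000, 0000000001, 0000000010, 0000000100, 0000001000, 0000010000, 0000100000, 0001000000, 0010000000, 0100000000, 1000000000}
count = 11  (Sturmian bound for length 10 is 11)

11


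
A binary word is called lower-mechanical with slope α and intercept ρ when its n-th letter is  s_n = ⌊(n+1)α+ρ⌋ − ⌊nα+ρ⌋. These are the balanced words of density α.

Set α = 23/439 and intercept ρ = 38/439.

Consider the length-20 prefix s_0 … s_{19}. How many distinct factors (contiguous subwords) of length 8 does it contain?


4

t_n = ⌊(n·23+38)/439⌋ for n = 0 … 20:
  n=0…9: ⌊38/439⌋=0 ⌊61/439⌋=0 ⌊84/439⌋=0 ⌊107/439⌋=0 ⌊130/439⌋=0 ⌊153/439⌋=0 ⌊176/439⌋=0 ⌊199/439⌋=0 ⌊222/439⌋=0 ⌊245/439⌋=0
  n=10…19: ⌊268/439⌋=0 ⌊291/439⌋=0 ⌊314/439⌋=0 ⌊337/439⌋=0 ⌊360/439⌋=0 ⌊383/439⌋=0 ⌊406/439⌋=0 ⌊429/439⌋=0 ⌊452/439⌋=1 ⌊475/439⌋=1
  n=20: ⌊498/439⌋=1
s_n = t_(n+1) − t_n for n = 0 … 19 gives
prefix = 00000000000000000100
slide a length-8 window over [0..7] … [12..19] (13 windows); first occurrence of each distinct factor:
  [  0..  7] 00000000
  [ 10.. 17] 00000001
  [ 11.. 18] 00000010
  [ 12.. 19] 00000100
  (the other 9 windows repeat one of these)
distinct factors: {00000000, 00000001, 00000010, 00000100}
count = 4  (Sturmian bound for length 8 is 9)


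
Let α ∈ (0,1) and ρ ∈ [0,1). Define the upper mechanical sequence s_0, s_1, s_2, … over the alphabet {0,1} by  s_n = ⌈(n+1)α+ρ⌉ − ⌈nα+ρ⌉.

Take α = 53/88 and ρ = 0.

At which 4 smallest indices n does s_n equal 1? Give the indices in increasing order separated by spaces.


n=0: ⌈53/88⌉−⌈0/88⌉ = 1−0 = 1  ← one
n=1: ⌈106/88⌉−⌈53/88⌉ = 2−1 = 1  ← one
n=2: ⌈159/88⌉−⌈106/88⌉ = 2−2 = 0
n=3: ⌈212/88⌉−⌈159/88⌉ = 3−2 = 1  ← one
n=4: ⌈265/88⌉−⌈212/88⌉ = 4−3 = 1  ← one
positions of the first 4 ones: 0 1 3 4

0 1 3 4


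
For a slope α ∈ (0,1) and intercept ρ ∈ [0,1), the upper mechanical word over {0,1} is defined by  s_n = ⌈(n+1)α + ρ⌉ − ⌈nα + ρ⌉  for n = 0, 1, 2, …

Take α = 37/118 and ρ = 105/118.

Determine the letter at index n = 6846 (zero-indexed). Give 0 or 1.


(n+1)α + ρ = (6847·37 + 105) / 118 = 253444/118
nα + ρ     = (6846·37 + 105) / 118 = 253407/118
⌈253444/118⌉ = 2148,  ⌈253407/118⌉ = 2148
s_{6846} = 2148 − 2148 = 0

0


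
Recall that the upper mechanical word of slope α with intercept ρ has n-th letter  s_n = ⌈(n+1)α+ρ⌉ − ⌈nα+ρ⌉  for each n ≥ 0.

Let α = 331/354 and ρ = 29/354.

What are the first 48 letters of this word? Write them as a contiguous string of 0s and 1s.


n=0: ⌈(1·331+29)/354⌉ − ⌈(0·331+29)/354⌉ = ⌈360/354⌉ − ⌈29/354⌉ = 2 − 1 = 1
n=1: ⌈(2·331+29)/354⌉ − ⌈(1·331+29)/354⌉ = ⌈691/354⌉ − ⌈360/354⌉ = 2 − 2 = 0
n=2: ⌈(3·331+29)/354⌉ − ⌈(2·331+29)/354⌉ = ⌈1022/354⌉ − ⌈691/354⌉ = 3 − 2 = 1
n=3: ⌈(4·331+29)/354⌉ − ⌈(3·331+29)/354⌉ = ⌈1353/354⌉ − ⌈1022/354⌉ = 4 − 3 = 1
n=4: ⌈(5·331+29)/354⌉ − ⌈(4·331+29)/354⌉ = ⌈1684/354⌉ − ⌈1353/354⌉ = 5 − 4 = 1
n=5: ⌈(6·331+29)/354⌉ − ⌈(5·331+29)/354⌉ = ⌈2015/354⌉ − ⌈1684/354⌉ = 6 − 5 = 1
n=6: ⌈(7·331+29)/354⌉ − ⌈(6·331+29)/354⌉ = ⌈2346/354⌉ − ⌈2015/354⌉ = 7 − 6 = 1
n=7: ⌈(8·331+29)/354⌉ − ⌈(7·331+29)/354⌉ = ⌈2677/354⌉ − ⌈2346/354⌉ = 8 − 7 = 1
n=8: ⌈(9·331+29)/354⌉ − ⌈(8·331+29)/354⌉ = ⌈3008/354⌉ − ⌈2677/354⌉ = 9 − 8 = 1
n=9: ⌈(10·331+29)/354⌉ − ⌈(9·331+29)/354⌉ = ⌈3339/354⌉ − ⌈3008/354⌉ = 10 − 9 = 1
n=10: ⌈(11·331+29)/354⌉ − ⌈(10·331+29)/354⌉ = ⌈3670/354⌉ − ⌈3339/354⌉ = 11 − 10 = 1
n=11: ⌈(12·331+29)/354⌉ − ⌈(11·331+29)/354⌉ = ⌈4001/354⌉ − ⌈3670/354⌉ = 12 − 11 = 1
n=12: ⌈(13·331+29)/354⌉ − ⌈(12·331+29)/354⌉ = ⌈4332/354⌉ − ⌈4001/354⌉ = 13 − 12 = 1
n=13: ⌈(14·331+29)/354⌉ − ⌈(13·331+29)/354⌉ = ⌈4663/354⌉ − ⌈4332/354⌉ = 14 − 13 = 1
n=14: ⌈(15·331+29)/354⌉ − ⌈(14·331+29)/354⌉ = ⌈4994/354⌉ − ⌈4663/354⌉ = 15 − 14 = 1
n=15: ⌈(16·331+29)/354⌉ − ⌈(15·331+29)/354⌉ = ⌈5325/354⌉ − ⌈4994/354⌉ = 16 − 15 = 1
n=16: ⌈(17·331+29)/354⌉ − ⌈(16·331+29)/354⌉ = ⌈5656/354⌉ − ⌈5325/354⌉ = 16 − 16 = 0
n=17: ⌈(18·331+29)/354⌉ − ⌈(17·331+29)/354⌉ = ⌈5987/354⌉ − ⌈5656/354⌉ = 17 − 16 = 1
n=18: ⌈(19·331+29)/354⌉ − ⌈(18·331+29)/354⌉ = ⌈6318/354⌉ − ⌈5987/354⌉ = 18 − 17 = 1
n=19: ⌈(20·331+29)/354⌉ − ⌈(19·331+29)/354⌉ = ⌈6649/354⌉ − ⌈6318/354⌉ = 19 − 18 = 1
n=20: ⌈(21·331+29)/354⌉ − ⌈(20·331+29)/354⌉ = ⌈6980/354⌉ − ⌈6649/354⌉ = 20 − 19 = 1
n=21: ⌈(22·331+29)/354⌉ − ⌈(21·331+29)/354⌉ = ⌈7311/354⌉ − ⌈6980/354⌉ = 21 − 20 = 1
n=22: ⌈(23·331+29)/354⌉ − ⌈(22·331+29)/354⌉ = ⌈7642/354⌉ − ⌈7311/354⌉ = 22 − 21 = 1
n=23: ⌈(24·331+29)/354⌉ − ⌈(23·331+29)/354⌉ = ⌈7973/354⌉ − ⌈7642/354⌉ = 23 − 22 = 1
n=24: ⌈(25·331+29)/354⌉ − ⌈(24·331+29)/354⌉ = ⌈8304/354⌉ − ⌈7973/354⌉ = 24 − 23 = 1
n=25: ⌈(26·331+29)/354⌉ − ⌈(25·331+29)/354⌉ = ⌈8635/354⌉ − ⌈8304/354⌉ = 25 − 24 = 1
n=26: ⌈(27·331+29)/354⌉ − ⌈(26·331+29)/354⌉ = ⌈8966/354⌉ − ⌈8635/354⌉ = 26 − 25 = 1
n=27: ⌈(28·331+29)/354⌉ − ⌈(27·331+29)/354⌉ = ⌈9297/354⌉ − ⌈8966/354⌉ = 27 − 26 = 1
n=28: ⌈(29·331+29)/354⌉ − ⌈(28·331+29)/354⌉ = ⌈9628/354⌉ − ⌈9297/354⌉ = 28 − 27 = 1
n=29: ⌈(30·331+29)/354⌉ − ⌈(29·331+29)/354⌉ = ⌈9959/354⌉ − ⌈9628/354⌉ = 29 − 28 = 1
n=30: ⌈(31·331+29)/354⌉ − ⌈(30·331+29)/354⌉ = ⌈10290/354⌉ − ⌈9959/354⌉ = 30 − 29 = 1
n=31: ⌈(32·331+29)/354⌉ − ⌈(31·331+29)/354⌉ = ⌈10621/354⌉ − ⌈10290/354⌉ = 31 − 30 = 1
n=32: ⌈(33·331+29)/354⌉ − ⌈(32·331+29)/354⌉ = ⌈10952/354⌉ − ⌈10621/354⌉ = 31 − 31 = 0
n=33: ⌈(34·331+29)/354⌉ − ⌈(33·331+29)/354⌉ = ⌈11283/354⌉ − ⌈10952/354⌉ = 32 − 31 = 1
n=34: ⌈(35·331+29)/354⌉ − ⌈(34·331+29)/354⌉ = ⌈11614/354⌉ − ⌈11283/354⌉ = 33 − 32 = 1
n=35: ⌈(36·331+29)/354⌉ − ⌈(35·331+29)/354⌉ = ⌈11945/354⌉ − ⌈11614/354⌉ = 34 − 33 = 1
n=36: ⌈(37·331+29)/354⌉ − ⌈(36·331+29)/354⌉ = ⌈12276/354⌉ − ⌈11945/354⌉ = 35 − 34 = 1
n=37: ⌈(38·331+29)/354⌉ − ⌈(37·331+29)/354⌉ = ⌈12607/354⌉ − ⌈12276/354⌉ = 36 − 35 = 1
n=38: ⌈(39·331+29)/354⌉ − ⌈(38·331+29)/354⌉ = ⌈12938/354⌉ − ⌈12607/354⌉ = 37 − 36 = 1
n=39: ⌈(40·331+29)/354⌉ − ⌈(39·331+29)/354⌉ = ⌈13269/354⌉ − ⌈12938/354⌉ = 38 − 37 = 1
n=40: ⌈(41·331+29)/354⌉ − ⌈(40·331+29)/354⌉ = ⌈13600/354⌉ − ⌈13269/354⌉ = 39 − 38 = 1
n=41: ⌈(42·331+29)/354⌉ − ⌈(41·331+29)/354⌉ = ⌈13931/354⌉ − ⌈13600/354⌉ = 40 − 39 = 1
n=42: ⌈(43·331+29)/354⌉ − ⌈(42·331+29)/354⌉ = ⌈14262/354⌉ − ⌈13931/354⌉ = 41 − 40 = 1
n=43: ⌈(44·331+29)/354⌉ − ⌈(43·331+29)/354⌉ = ⌈14593/354⌉ − ⌈14262/354⌉ = 42 − 41 = 1
n=44: ⌈(45·331+29)/354⌉ − ⌈(44·331+29)/354⌉ = ⌈14924/354⌉ − ⌈14593/354⌉ = 43 − 42 = 1
n=45: ⌈(46·331+29)/354⌉ − ⌈(45·331+29)/354⌉ = ⌈15255/354⌉ − ⌈14924/354⌉ = 44 − 43 = 1
n=46: ⌈(47·331+29)/354⌉ − ⌈(46·331+29)/354⌉ = ⌈15586/354⌉ − ⌈15255/354⌉ = 45 − 44 = 1
n=47: ⌈(48·331+29)/354⌉ − ⌈(47·331+29)/354⌉ = ⌈15917/354⌉ − ⌈15586/354⌉ = 45 − 45 = 0

101111111111111101111111111111110111111111111110


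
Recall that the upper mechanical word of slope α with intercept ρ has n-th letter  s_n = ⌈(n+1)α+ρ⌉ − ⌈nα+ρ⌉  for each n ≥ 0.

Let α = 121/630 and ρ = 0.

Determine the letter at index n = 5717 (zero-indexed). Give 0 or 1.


0

(n+1)α + ρ = (5718·121) / 630 = 691878/630
nα + ρ     = (5717·121) / 630 = 691757/630
⌈691878/630⌉ = 1099,  ⌈691757/630⌉ = 1099
s_{5717} = 1099 − 1099 = 0


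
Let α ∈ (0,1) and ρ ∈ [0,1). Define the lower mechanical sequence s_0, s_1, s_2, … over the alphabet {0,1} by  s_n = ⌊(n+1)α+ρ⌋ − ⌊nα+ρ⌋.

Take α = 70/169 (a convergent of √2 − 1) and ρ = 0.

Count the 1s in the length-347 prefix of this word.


143

#1s = Σ_{n=0}^{346} s_n = Σ_{n=0}^{346} (⌊(n+1)α+ρ⌋ − ⌊nα+ρ⌋)
the sum telescopes: every ⌊nα+ρ⌋ with 0 < n < 347 appears once with + and once with −, leaving ⌊347α+ρ⌋ − ⌊0·α+ρ⌋
347α + ρ = (347·70) / 169 = 24290/169
ρ = 0/169
⌊24290/169⌋ = 143,  ⌊0/169⌋ = 0
#1s = 143 − 0 = 143


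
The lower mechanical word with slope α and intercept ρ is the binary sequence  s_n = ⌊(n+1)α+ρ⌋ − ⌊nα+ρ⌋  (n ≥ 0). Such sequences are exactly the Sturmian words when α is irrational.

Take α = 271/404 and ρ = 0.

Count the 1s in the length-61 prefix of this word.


40

#1s = Σ_{n=0}^{60} s_n = Σ_{n=0}^{60} (⌊(n+1)α+ρ⌋ − ⌊nα+ρ⌋)
the sum telescopes: every ⌊nα+ρ⌋ with 0 < n < 61 appears once with + and once with −, leaving ⌊61α+ρ⌋ − ⌊0·α+ρ⌋
61α + ρ = (61·271) / 404 = 16531/404
ρ = 0/404
⌊16531/404⌋ = 40,  ⌊0/404⌋ = 0
#1s = 40 − 0 = 40


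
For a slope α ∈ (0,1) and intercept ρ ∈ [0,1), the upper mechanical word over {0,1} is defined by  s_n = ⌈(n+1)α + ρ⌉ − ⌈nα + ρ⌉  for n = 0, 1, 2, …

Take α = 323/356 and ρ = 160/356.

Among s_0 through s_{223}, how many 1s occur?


#1s = Σ_{n=0}^{223} s_n = Σ_{n=0}^{223} (⌈(n+1)α+ρ⌉ − ⌈nα+ρ⌉)
the sum telescopes: every ⌈nα+ρ⌉ with 0 < n < 224 appears once with + and once with −, leaving ⌈224α+ρ⌉ − ⌈0·α+ρ⌉
224α + ρ = (224·323 + 160) / 356 = 72512/356
ρ = 160/356
⌈72512/356⌉ = 204,  ⌈160/356⌉ = 1
#1s = 204 − 1 = 203

203


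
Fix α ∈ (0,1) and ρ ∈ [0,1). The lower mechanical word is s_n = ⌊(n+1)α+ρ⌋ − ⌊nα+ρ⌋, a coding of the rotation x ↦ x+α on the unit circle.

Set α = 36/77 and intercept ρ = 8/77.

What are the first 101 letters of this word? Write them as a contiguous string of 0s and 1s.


n=0: ⌊(1·36+8)/77⌋ − ⌊(0·36+8)/77⌋ = ⌊44/77⌋ − ⌊8/77⌋ = 0 − 0 = 0
n=1: ⌊(2·36+8)/77⌋ − ⌊(1·36+8)/77⌋ = ⌊80/77⌋ − ⌊44/77⌋ = 1 − 0 = 1
n=2: ⌊(3·36+8)/77⌋ − ⌊(2·36+8)/77⌋ = ⌊116/77⌋ − ⌊80/77⌋ = 1 − 1 = 0
n=3: ⌊(4·36+8)/77⌋ − ⌊(3·36+8)/77⌋ = ⌊152/77⌋ − ⌊116/77⌋ = 1 − 1 = 0
n=4: ⌊(5·36+8)/77⌋ − ⌊(4·36+8)/77⌋ = ⌊188/77⌋ − ⌊152/77⌋ = 2 − 1 = 1
n=5: ⌊(6·36+8)/77⌋ − ⌊(5·36+8)/77⌋ = ⌊224/77⌋ − ⌊188/77⌋ = 2 − 2 = 0
n=6: ⌊(7·36+8)/77⌋ − ⌊(6·36+8)/77⌋ = ⌊260/77⌋ − ⌊224/77⌋ = 3 − 2 = 1
n=7: ⌊(8·36+8)/77⌋ − ⌊(7·36+8)/77⌋ = ⌊296/77⌋ − ⌊260/77⌋ = 3 − 3 = 0
n=8: ⌊(9·36+8)/77⌋ − ⌊(8·36+8)/77⌋ = ⌊332/77⌋ − ⌊296/77⌋ = 4 − 3 = 1
n=9: ⌊(10·36+8)/77⌋ − ⌊(9·36+8)/77⌋ = ⌊368/77⌋ − ⌊332/77⌋ = 4 − 4 = 0
n=10: ⌊(11·36+8)/77⌋ − ⌊(10·36+8)/77⌋ = ⌊404/77⌋ − ⌊368/77⌋ = 5 − 4 = 1
n=11: ⌊(12·36+8)/77⌋ − ⌊(11·36+8)/77⌋ = ⌊440/77⌋ − ⌊404/77⌋ = 5 − 5 = 0
n=12: ⌊(13·36+8)/77⌋ − ⌊(12·36+8)/77⌋ = ⌊476/77⌋ − ⌊440/77⌋ = 6 − 5 = 1
n=13: ⌊(14·36+8)/77⌋ − ⌊(13·36+8)/77⌋ = ⌊512/77⌋ − ⌊476/77⌋ = 6 − 6 = 0
n=14: ⌊(15·36+8)/77⌋ − ⌊(14·36+8)/77⌋ = ⌊548/77⌋ − ⌊512/77⌋ = 7 − 6 = 1
n=15: ⌊(16·36+8)/77⌋ − ⌊(15·36+8)/77⌋ = ⌊584/77⌋ − ⌊548/77⌋ = 7 − 7 = 0
n=16: ⌊(17·36+8)/77⌋ − ⌊(16·36+8)/77⌋ = ⌊620/77⌋ − ⌊584/77⌋ = 8 − 7 = 1
n=17: ⌊(18·36+8)/77⌋ − ⌊(17·36+8)/77⌋ = ⌊656/77⌋ − ⌊620/77⌋ = 8 − 8 = 0
n=18: ⌊(19·36+8)/77⌋ − ⌊(18·36+8)/77⌋ = ⌊692/77⌋ − ⌊656/77⌋ = 8 − 8 = 0
n=19: ⌊(20·36+8)/77⌋ − ⌊(19·36+8)/77⌋ = ⌊728/77⌋ − ⌊692/77⌋ = 9 − 8 = 1
n=20: ⌊(21·36+8)/77⌋ − ⌊(20·36+8)/77⌋ = ⌊764/77⌋ − ⌊728/77⌋ = 9 − 9 = 0
n=21: ⌊(22·36+8)/77⌋ − ⌊(21·36+8)/77⌋ = ⌊800/77⌋ − ⌊764/77⌋ = 10 − 9 = 1
n=22: ⌊(23·36+8)/77⌋ − ⌊(22·36+8)/77⌋ = ⌊836/77⌋ − ⌊800/77⌋ = 10 − 10 = 0
n=23: ⌊(24·36+8)/77⌋ − ⌊(23·36+8)/77⌋ = ⌊872/77⌋ − ⌊836/77⌋ = 11 − 10 = 1
n=24: ⌊(25·36+8)/77⌋ − ⌊(24·36+8)/77⌋ = ⌊908/77⌋ − ⌊872/77⌋ = 11 − 11 = 0
n=25: ⌊(26·36+8)/77⌋ − ⌊(25·36+8)/77⌋ = ⌊944/77⌋ − ⌊908/77⌋ = 12 − 11 = 1
n=26: ⌊(27·36+8)/77⌋ − ⌊(26·36+8)/77⌋ = ⌊980/77⌋ − ⌊944/77⌋ = 12 − 12 = 0
n=27: ⌊(28·36+8)/77⌋ − ⌊(27·36+8)/77⌋ = ⌊1016/77⌋ − ⌊980/77⌋ = 13 − 12 = 1
n=28: ⌊(29·36+8)/77⌋ − ⌊(28·36+8)/77⌋ = ⌊1052/77⌋ − ⌊1016/77⌋ = 13 − 13 = 0
n=29: ⌊(30·36+8)/77⌋ − ⌊(29·36+8)/77⌋ = ⌊1088/77⌋ − ⌊1052/77⌋ = 14 − 13 = 1
n=30: ⌊(31·36+8)/77⌋ − ⌊(30·36+8)/77⌋ = ⌊1124/77⌋ − ⌊1088/77⌋ = 14 − 14 = 0
n=31: ⌊(32·36+8)/77⌋ − ⌊(31·36+8)/77⌋ = ⌊1160/77⌋ − ⌊1124/77⌋ = 15 − 14 = 1
n=32: ⌊(33·36+8)/77⌋ − ⌊(32·36+8)/77⌋ = ⌊1196/77⌋ − ⌊1160/77⌋ = 15 − 15 = 0
n=33: ⌊(34·36+8)/77⌋ − ⌊(33·36+8)/77⌋ = ⌊1232/77⌋ − ⌊1196/77⌋ = 16 − 15 = 1
n=34: ⌊(35·36+8)/77⌋ − ⌊(34·36+8)/77⌋ = ⌊1268/77⌋ − ⌊1232/77⌋ = 16 − 16 = 0
n=35: ⌊(36·36+8)/77⌋ − ⌊(35·36+8)/77⌋ = ⌊1304/77⌋ − ⌊1268/77⌋ = 16 − 16 = 0
n=36: ⌊(37·36+8)/77⌋ − ⌊(36·36+8)/77⌋ = ⌊1340/77⌋ − ⌊1304/77⌋ = 17 − 16 = 1
n=37: ⌊(38·36+8)/77⌋ − ⌊(37·36+8)/77⌋ = ⌊1376/77⌋ − ⌊1340/77⌋ = 17 − 17 = 0
n=38: ⌊(39·36+8)/77⌋ − ⌊(38·36+8)/77⌋ = ⌊1412/77⌋ − ⌊1376/77⌋ = 18 − 17 = 1
n=39: ⌊(40·36+8)/77⌋ − ⌊(39·36+8)/77⌋ = ⌊1448/77⌋ − ⌊1412/77⌋ = 18 − 18 = 0
n=40: ⌊(41·36+8)/77⌋ − ⌊(40·36+8)/77⌋ = ⌊1484/77⌋ − ⌊1448/77⌋ = 19 − 18 = 1
n=41: ⌊(42·36+8)/77⌋ − ⌊(41·36+8)/77⌋ = ⌊1520/77⌋ − ⌊1484/77⌋ = 19 − 19 = 0
n=42: ⌊(43·36+8)/77⌋ − ⌊(42·36+8)/77⌋ = ⌊1556/77⌋ − ⌊1520/77⌋ = 20 − 19 = 1
n=43: ⌊(44·36+8)/77⌋ − ⌊(43·36+8)/77⌋ = ⌊1592/77⌋ − ⌊1556/77⌋ = 20 − 20 = 0
n=44: ⌊(45·36+8)/77⌋ − ⌊(44·36+8)/77⌋ = ⌊1628/77⌋ − ⌊1592/77⌋ = 21 − 20 = 1
n=45: ⌊(46·36+8)/77⌋ − ⌊(45·36+8)/77⌋ = ⌊1664/77⌋ − ⌊1628/77⌋ = 21 − 21 = 0
n=46: ⌊(47·36+8)/77⌋ − ⌊(46·36+8)/77⌋ = ⌊1700/77⌋ − ⌊1664/77⌋ = 22 − 21 = 1
n=47: ⌊(48·36+8)/77⌋ − ⌊(47·36+8)/77⌋ = ⌊1736/77⌋ − ⌊1700/77⌋ = 22 − 22 = 0
n=48: ⌊(49·36+8)/77⌋ − ⌊(48·36+8)/77⌋ = ⌊1772/77⌋ − ⌊1736/77⌋ = 23 − 22 = 1
n=49: ⌊(50·36+8)/77⌋ − ⌊(49·36+8)/77⌋ = ⌊1808/77⌋ − ⌊1772/77⌋ = 23 − 23 = 0
n=50: ⌊(51·36+8)/77⌋ − ⌊(50·36+8)/77⌋ = ⌊1844/77⌋ − ⌊1808/77⌋ = 23 − 23 = 0
n=51: ⌊(52·36+8)/77⌋ − ⌊(51·36+8)/77⌋ = ⌊1880/77⌋ − ⌊1844/77⌋ = 24 − 23 = 1
n=52: ⌊(53·36+8)/77⌋ − ⌊(52·36+8)/77⌋ = ⌊1916/77⌋ − ⌊1880/77⌋ = 24 − 24 = 0
n=53: ⌊(54·36+8)/77⌋ − ⌊(53·36+8)/77⌋ = ⌊1952/77⌋ − ⌊1916/77⌋ = 25 − 24 = 1
n=54: ⌊(55·36+8)/77⌋ − ⌊(54·36+8)/77⌋ = ⌊1988/77⌋ − ⌊1952/77⌋ = 25 − 25 = 0
n=55: ⌊(56·36+8)/77⌋ − ⌊(55·36+8)/77⌋ = ⌊2024/77⌋ − ⌊1988/77⌋ = 26 − 25 = 1
n=56: ⌊(57·36+8)/77⌋ − ⌊(56·36+8)/77⌋ = ⌊2060/77⌋ − ⌊2024/77⌋ = 26 − 26 = 0
n=57: ⌊(58·36+8)/77⌋ − ⌊(57·36+8)/77⌋ = ⌊2096/77⌋ − ⌊2060/77⌋ = 27 − 26 = 1
n=58: ⌊(59·36+8)/77⌋ − ⌊(58·36+8)/77⌋ = ⌊2132/77⌋ − ⌊2096/77⌋ = 27 − 27 = 0
n=59: ⌊(60·36+8)/77⌋ − ⌊(59·36+8)/77⌋ = ⌊2168/77⌋ − ⌊2132/77⌋ = 28 − 27 = 1
n=60: ⌊(61·36+8)/77⌋ − ⌊(60·36+8)/77⌋ = ⌊2204/77⌋ − ⌊2168/77⌋ = 28 − 28 = 0
n=61: ⌊(62·36+8)/77⌋ − ⌊(61·36+8)/77⌋ = ⌊2240/77⌋ − ⌊2204/77⌋ = 29 − 28 = 1
n=62: ⌊(63·36+8)/77⌋ − ⌊(62·36+8)/77⌋ = ⌊2276/77⌋ − ⌊2240/77⌋ = 29 − 29 = 0
n=63: ⌊(64·36+8)/77⌋ − ⌊(63·36+8)/77⌋ = ⌊2312/77⌋ − ⌊2276/77⌋ = 30 − 29 = 1
n=64: ⌊(65·36+8)/77⌋ − ⌊(64·36+8)/77⌋ = ⌊2348/77⌋ − ⌊2312/77⌋ = 30 − 30 = 0
n=65: ⌊(66·36+8)/77⌋ − ⌊(65·36+8)/77⌋ = ⌊2384/77⌋ − ⌊2348/77⌋ = 30 − 30 = 0
n=66: ⌊(67·36+8)/77⌋ − ⌊(66·36+8)/77⌋ = ⌊2420/77⌋ − ⌊2384/77⌋ = 31 − 30 = 1
n=67: ⌊(68·36+8)/77⌋ − ⌊(67·36+8)/77⌋ = ⌊2456/77⌋ − ⌊2420/77⌋ = 31 − 31 = 0
n=68: ⌊(69·36+8)/77⌋ − ⌊(68·36+8)/77⌋ = ⌊2492/77⌋ − ⌊2456/77⌋ = 32 − 31 = 1
n=69: ⌊(70·36+8)/77⌋ − ⌊(69·36+8)/77⌋ = ⌊2528/77⌋ − ⌊2492/77⌋ = 32 − 32 = 0
n=70: ⌊(71·36+8)/77⌋ − ⌊(70·36+8)/77⌋ = ⌊2564/77⌋ − ⌊2528/77⌋ = 33 − 32 = 1
n=71: ⌊(72·36+8)/77⌋ − ⌊(71·36+8)/77⌋ = ⌊2600/77⌋ − ⌊2564/77⌋ = 33 − 33 = 0
n=72: ⌊(73·36+8)/77⌋ − ⌊(72·36+8)/77⌋ = ⌊2636/77⌋ − ⌊2600/77⌋ = 34 − 33 = 1
n=73: ⌊(74·36+8)/77⌋ − ⌊(73·36+8)/77⌋ = ⌊2672/77⌋ − ⌊2636/77⌋ = 34 − 34 = 0
n=74: ⌊(75·36+8)/77⌋ − ⌊(74·36+8)/77⌋ = ⌊2708/77⌋ − ⌊2672/77⌋ = 35 − 34 = 1
n=75: ⌊(76·36+8)/77⌋ − ⌊(75·36+8)/77⌋ = ⌊2744/77⌋ − ⌊2708/77⌋ = 35 − 35 = 0
n=76: ⌊(77·36+8)/77⌋ − ⌊(76·36+8)/77⌋ = ⌊2780/77⌋ − ⌊2744/77⌋ = 36 − 35 = 1
n=77: ⌊(78·36+8)/77⌋ − ⌊(77·36+8)/77⌋ = ⌊2816/77⌋ − ⌊2780/77⌋ = 36 − 36 = 0
n=78: ⌊(79·36+8)/77⌋ − ⌊(78·36+8)/77⌋ = ⌊2852/77⌋ − ⌊2816/77⌋ = 37 − 36 = 1
n=79: ⌊(80·36+8)/77⌋ − ⌊(79·36+8)/77⌋ = ⌊2888/77⌋ − ⌊2852/77⌋ = 37 − 37 = 0
n=80: ⌊(81·36+8)/77⌋ − ⌊(80·36+8)/77⌋ = ⌊2924/77⌋ − ⌊2888/77⌋ = 37 − 37 = 0
n=81: ⌊(82·36+8)/77⌋ − ⌊(81·36+8)/77⌋ = ⌊2960/77⌋ − ⌊2924/77⌋ = 38 − 37 = 1
n=82: ⌊(83·36+8)/77⌋ − ⌊(82·36+8)/77⌋ = ⌊2996/77⌋ − ⌊2960/77⌋ = 38 − 38 = 0
n=83: ⌊(84·36+8)/77⌋ − ⌊(83·36+8)/77⌋ = ⌊3032/77⌋ − ⌊2996/77⌋ = 39 − 38 = 1
n=84: ⌊(85·36+8)/77⌋ − ⌊(84·36+8)/77⌋ = ⌊3068/77⌋ − ⌊3032/77⌋ = 39 − 39 = 0
n=85: ⌊(86·36+8)/77⌋ − ⌊(85·36+8)/77⌋ = ⌊3104/77⌋ − ⌊3068/77⌋ = 40 − 39 = 1
n=86: ⌊(87·36+8)/77⌋ − ⌊(86·36+8)/77⌋ = ⌊3140/77⌋ − ⌊3104/77⌋ = 40 − 40 = 0
n=87: ⌊(88·36+8)/77⌋ − ⌊(87·36+8)/77⌋ = ⌊3176/77⌋ − ⌊3140/77⌋ = 41 − 40 = 1
n=88: ⌊(89·36+8)/77⌋ − ⌊(88·36+8)/77⌋ = ⌊3212/77⌋ − ⌊3176/77⌋ = 41 − 41 = 0
n=89: ⌊(90·36+8)/77⌋ − ⌊(89·36+8)/77⌋ = ⌊3248/77⌋ − ⌊3212/77⌋ = 42 − 41 = 1
n=90: ⌊(91·36+8)/77⌋ − ⌊(90·36+8)/77⌋ = ⌊3284/77⌋ − ⌊3248/77⌋ = 42 − 42 = 0
n=91: ⌊(92·36+8)/77⌋ − ⌊(91·36+8)/77⌋ = ⌊3320/77⌋ − ⌊3284/77⌋ = 43 − 42 = 1
n=92: ⌊(93·36+8)/77⌋ − ⌊(92·36+8)/77⌋ = ⌊3356/77⌋ − ⌊3320/77⌋ = 43 − 43 = 0
n=93: ⌊(94·36+8)/77⌋ − ⌊(93·36+8)/77⌋ = ⌊3392/77⌋ − ⌊3356/77⌋ = 44 − 43 = 1
n=94: ⌊(95·36+8)/77⌋ − ⌊(94·36+8)/77⌋ = ⌊3428/77⌋ − ⌊3392/77⌋ = 44 − 44 = 0
n=95: ⌊(96·36+8)/77⌋ − ⌊(95·36+8)/77⌋ = ⌊3464/77⌋ − ⌊3428/77⌋ = 44 − 44 = 0
n=96: ⌊(97·36+8)/77⌋ − ⌊(96·36+8)/77⌋ = ⌊3500/77⌋ − ⌊3464/77⌋ = 45 − 44 = 1
n=97: ⌊(98·36+8)/77⌋ − ⌊(97·36+8)/77⌋ = ⌊3536/77⌋ − ⌊3500/77⌋ = 45 − 45 = 0
n=98: ⌊(99·36+8)/77⌋ − ⌊(98·36+8)/77⌋ = ⌊3572/77⌋ − ⌊3536/77⌋ = 46 − 45 = 1
n=99: ⌊(100·36+8)/77⌋ − ⌊(99·36+8)/77⌋ = ⌊3608/77⌋ − ⌊3572/77⌋ = 46 − 46 = 0
n=100: ⌊(101·36+8)/77⌋ − ⌊(100·36+8)/77⌋ = ⌊3644/77⌋ − ⌊3608/77⌋ = 47 − 46 = 1

01001010101010101001010101010101010010101010101010010101010101010010101010101010010101010101010010101
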